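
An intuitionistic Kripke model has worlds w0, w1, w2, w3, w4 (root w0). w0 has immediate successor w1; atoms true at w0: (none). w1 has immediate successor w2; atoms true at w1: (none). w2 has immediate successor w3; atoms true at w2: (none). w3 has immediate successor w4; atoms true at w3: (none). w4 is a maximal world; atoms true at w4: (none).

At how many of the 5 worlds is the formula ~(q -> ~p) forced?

0

w0: does not force it — w0 ||-/- ~(q -> ~p) since w0 is accessible from w0 and w0 ||- q -> ~p.
w1: does not force it — w1 ||-/- ~(q -> ~p) since w1 is accessible from w1 and w1 ||- q -> ~p.
w2: does not force it — w2 ||-/- ~(q -> ~p) since w2 is accessible from w2 and w2 ||- q -> ~p.
w3: does not force it.
w4: does not force it.
Worlds forcing the formula: { }.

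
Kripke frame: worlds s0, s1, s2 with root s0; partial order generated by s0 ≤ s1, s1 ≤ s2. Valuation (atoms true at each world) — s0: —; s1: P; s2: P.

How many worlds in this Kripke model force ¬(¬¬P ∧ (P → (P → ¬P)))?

s0: forces it.
s1: forces it.
s2: forces it.
Worlds forcing the formula: {s0, s1, s2}.

3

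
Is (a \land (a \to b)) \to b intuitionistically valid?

This is modus ponens in implicational form, which is intuitionistically derivable.
If a world forces a and a \to b, then applying the implication at that world (which is accessible from itself) gives b.

Yes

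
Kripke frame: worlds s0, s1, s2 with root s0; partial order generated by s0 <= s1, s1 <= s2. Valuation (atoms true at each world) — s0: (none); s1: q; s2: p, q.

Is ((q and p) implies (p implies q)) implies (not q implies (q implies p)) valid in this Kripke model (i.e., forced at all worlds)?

s0 forces ((q and p) implies (p implies q)) implies (not q implies (q implies p)): every world accessible from s0 that forces (q and p) implies (p implies q) (namely s0, s1, s2) also forces not q implies (q implies p).
Since the root s0 forces ((q and p) implies (p implies q)) implies (not q implies (q implies p)) and forcing is persistent (monotone upward), every world forces it.

Yes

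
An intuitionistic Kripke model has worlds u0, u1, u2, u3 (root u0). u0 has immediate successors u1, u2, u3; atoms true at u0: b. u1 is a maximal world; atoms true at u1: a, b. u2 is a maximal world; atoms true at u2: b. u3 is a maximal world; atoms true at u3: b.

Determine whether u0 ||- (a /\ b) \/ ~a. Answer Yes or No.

u0 ||-/- (a /\ b) \/ ~a: neither disjunct is forced at u0.
u0 ||-/- a /\ b since u0 fails a.

No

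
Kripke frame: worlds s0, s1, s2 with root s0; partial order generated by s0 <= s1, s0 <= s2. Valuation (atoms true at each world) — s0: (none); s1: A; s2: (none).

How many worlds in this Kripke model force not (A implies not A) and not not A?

1

s0: does not force it — s0 does not force not (A implies not A) and not not A since s0 fails not (A implies not A).
s1: forces it.
s2: does not force it — s2 does not force not (A implies not A) and not not A since s2 fails not (A implies not A).
Worlds forcing the formula: {s1}.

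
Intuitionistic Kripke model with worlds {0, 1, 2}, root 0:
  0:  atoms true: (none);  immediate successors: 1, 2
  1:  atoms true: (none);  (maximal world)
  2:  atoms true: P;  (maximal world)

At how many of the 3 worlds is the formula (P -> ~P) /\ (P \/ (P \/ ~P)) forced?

1

0: does not force it — 0 ||-/- (P -> ~P) /\ (P \/ (P \/ ~P)) since 0 fails P -> ~P.
1: forces it.
2: does not force it — 2 ||-/- (P -> ~P) /\ (P \/ (P \/ ~P)) since 2 fails P -> ~P.
Worlds forcing the formula: {1}.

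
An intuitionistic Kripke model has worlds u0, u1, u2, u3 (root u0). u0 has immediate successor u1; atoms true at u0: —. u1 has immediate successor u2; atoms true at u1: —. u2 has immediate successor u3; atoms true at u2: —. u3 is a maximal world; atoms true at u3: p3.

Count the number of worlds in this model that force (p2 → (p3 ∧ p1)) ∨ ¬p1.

4

u0: forces it.
u1: forces it.
u2: forces it.
u3: forces it.
Worlds forcing the formula: {u0, u1, u2, u3}.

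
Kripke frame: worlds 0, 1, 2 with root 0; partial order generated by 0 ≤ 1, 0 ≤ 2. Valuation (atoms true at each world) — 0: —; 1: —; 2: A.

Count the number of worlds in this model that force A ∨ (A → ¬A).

2

0: does not force it — 0 ⊮ A ∨ (A → ¬A): neither disjunct is forced at 0.
1: forces it.
2: forces it.
Worlds forcing the formula: {1, 2}.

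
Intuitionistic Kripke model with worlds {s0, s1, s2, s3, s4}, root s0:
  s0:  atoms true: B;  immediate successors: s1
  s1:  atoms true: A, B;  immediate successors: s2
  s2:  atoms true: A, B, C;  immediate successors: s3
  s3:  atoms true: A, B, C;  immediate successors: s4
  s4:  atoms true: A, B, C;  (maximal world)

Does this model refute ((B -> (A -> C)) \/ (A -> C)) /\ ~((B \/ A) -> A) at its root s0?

Yes

s0 ||-/- ((B -> (A -> C)) \/ (A -> C)) /\ ~((B \/ A) -> A) since s0 fails (B -> (A -> C)) \/ (A -> C).
So the root s0 does not force ((B -> (A -> C)) \/ (A -> C)) /\ ~((B \/ A) -> A); the model is a countermodel.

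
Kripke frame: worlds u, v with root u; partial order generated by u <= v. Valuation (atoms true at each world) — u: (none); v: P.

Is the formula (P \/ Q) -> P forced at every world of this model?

Yes

u ||- (P \/ Q) -> P: every world accessible from u that forces P \/ Q (namely v) also forces P.
Since the root u forces (P \/ Q) -> P and forcing is persistent (monotone upward), every world forces it.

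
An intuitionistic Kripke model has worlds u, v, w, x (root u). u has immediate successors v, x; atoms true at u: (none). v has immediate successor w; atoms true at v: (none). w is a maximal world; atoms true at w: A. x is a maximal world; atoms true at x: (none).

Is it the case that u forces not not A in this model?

No

u does not force not not A since x is accessible from u and x forces not A.
x forces not A: no world accessible from x forces A.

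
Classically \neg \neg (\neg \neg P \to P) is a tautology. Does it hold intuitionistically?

Yes

This is the double negation of double-negation elimination, which is intuitionistically derivable.
By Glivenko's theorem the double negation of any classical propositional tautology is intuitionistically provable; \neg \neg P \to P is classically a tautology.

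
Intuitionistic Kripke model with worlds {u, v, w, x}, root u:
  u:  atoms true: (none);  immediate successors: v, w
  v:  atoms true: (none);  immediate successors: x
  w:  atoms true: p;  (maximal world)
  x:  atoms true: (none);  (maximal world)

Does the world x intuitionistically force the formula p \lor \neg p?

x \Vdash p \lor \neg p via the disjunct \neg p.

Yes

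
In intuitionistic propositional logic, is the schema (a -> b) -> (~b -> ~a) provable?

This is the forward direction of contraposition, which is intuitionistically derivable.
Assume a -> b and ~b. If a held then b would follow, contradicting ~b; so ~a.

Yes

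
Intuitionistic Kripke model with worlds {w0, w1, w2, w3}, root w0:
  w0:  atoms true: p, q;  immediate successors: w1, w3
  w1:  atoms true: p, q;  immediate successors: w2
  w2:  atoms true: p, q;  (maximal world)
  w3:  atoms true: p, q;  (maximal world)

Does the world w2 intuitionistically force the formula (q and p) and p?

Yes

w2 forces (q and p) and p since w2 forces both conjuncts.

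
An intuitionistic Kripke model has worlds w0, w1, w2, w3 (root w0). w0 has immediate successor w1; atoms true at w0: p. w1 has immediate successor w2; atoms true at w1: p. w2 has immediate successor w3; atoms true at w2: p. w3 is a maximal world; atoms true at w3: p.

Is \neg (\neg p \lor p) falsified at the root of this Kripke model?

w0 \nVdash \neg (\neg p \lor p) since w0 is accessible from w0 and w0 \Vdash \neg p \lor p.
w0 \Vdash \neg p \lor p via the disjunct p.
So the root w0 does not force \neg (\neg p \lor p); the model is a countermodel.

Yes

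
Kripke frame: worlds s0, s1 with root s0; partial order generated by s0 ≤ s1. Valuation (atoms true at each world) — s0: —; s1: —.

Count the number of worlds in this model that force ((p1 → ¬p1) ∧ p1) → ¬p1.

2

s0: forces it.
s1: forces it.
Worlds forcing the formula: {s0, s1}.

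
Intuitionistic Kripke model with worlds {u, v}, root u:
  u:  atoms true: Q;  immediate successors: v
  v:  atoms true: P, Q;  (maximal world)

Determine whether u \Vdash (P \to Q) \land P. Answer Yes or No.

No

u \nVdash (P \to Q) \land P since u fails P.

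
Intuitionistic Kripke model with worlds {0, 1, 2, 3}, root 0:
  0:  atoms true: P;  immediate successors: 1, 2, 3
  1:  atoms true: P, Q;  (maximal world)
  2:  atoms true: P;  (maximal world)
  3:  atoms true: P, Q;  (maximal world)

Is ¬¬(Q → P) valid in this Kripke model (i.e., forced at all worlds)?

Yes

0 ⊩ ¬¬(Q → P): no world accessible from 0 forces ¬(Q → P).
Since the root 0 forces ¬¬(Q → P) and forcing is persistent (monotone upward), every world forces it.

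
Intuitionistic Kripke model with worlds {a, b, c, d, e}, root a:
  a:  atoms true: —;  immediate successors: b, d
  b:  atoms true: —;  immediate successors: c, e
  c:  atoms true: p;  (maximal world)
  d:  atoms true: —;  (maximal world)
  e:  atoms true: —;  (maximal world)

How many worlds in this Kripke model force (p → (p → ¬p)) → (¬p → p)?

a: does not force it — a ⊮ (p → (p → ¬p)) → (¬p → p): at the accessible world d, d ⊩ p → (p → ¬p) but d ⊮ ¬p → p.
b: does not force it.
c: forces it.
d: does not force it.
e: does not force it.
Worlds forcing the formula: {c}.

1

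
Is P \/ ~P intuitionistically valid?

No

This is the law of excluded middle, which is not intuitionistically valid.
A Kripke countermodel: worlds u, v; order generated by u <= v; atoms true at each world — u:{}; v:{P}.
u ||-/- P \/ ~P: neither disjunct is forced at u.
u lacks atom P, so u ||-/- P.
So the root u does not force the formula.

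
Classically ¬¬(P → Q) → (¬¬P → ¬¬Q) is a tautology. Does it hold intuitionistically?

This is the distribution of double negation over implication, which is intuitionistically derivable.
Assume ¬¬(P → Q) and ¬¬P; suppose ¬Q. Then P → Q would give ¬P (by contraposition), contradicting ¬¬P; so ¬(P → Q), contradicting ¬¬(P → Q). Hence ¬¬Q.

Yes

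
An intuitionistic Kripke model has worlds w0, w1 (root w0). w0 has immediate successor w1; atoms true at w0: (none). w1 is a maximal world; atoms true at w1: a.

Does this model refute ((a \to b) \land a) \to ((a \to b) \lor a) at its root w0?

No

w0 \Vdash ((a \to b) \land a) \to ((a \to b) \lor a) vacuously: no world accessible from w0 forces the antecedent (a \to b) \land a.
So the root w0 forces ((a \to b) \land a) \to ((a \to b) \lor a); the model is not a countermodel.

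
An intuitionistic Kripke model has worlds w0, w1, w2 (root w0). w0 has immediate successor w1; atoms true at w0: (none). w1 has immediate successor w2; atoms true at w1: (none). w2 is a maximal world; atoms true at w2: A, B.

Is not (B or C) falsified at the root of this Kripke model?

w0 does not force not (B or C) since w2 is accessible from w0 and w2 forces B or C.
w2 forces B or C via the disjunct B.
So the root w0 does not force not (B or C); the model is a countermodel.

Yes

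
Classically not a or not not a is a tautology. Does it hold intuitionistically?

This is the weak law of excluded middle, which is not intuitionistically valid.
A Kripke countermodel: worlds u0, u1, u2; order generated by u0 <= u1, u0 <= u2; atoms true at each world — u0:{}; u1:{a}; u2:{}.
u0 does not force not a or not not a: neither disjunct is forced at u0.
u0 does not force not a since u1 is accessible from u0 and u1 forces a.
So the root u0 does not force the formula.

No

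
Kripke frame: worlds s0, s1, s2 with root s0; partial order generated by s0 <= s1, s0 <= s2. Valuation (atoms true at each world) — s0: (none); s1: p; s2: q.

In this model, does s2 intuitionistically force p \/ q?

Yes

s2 ||- p \/ q via the disjunct q.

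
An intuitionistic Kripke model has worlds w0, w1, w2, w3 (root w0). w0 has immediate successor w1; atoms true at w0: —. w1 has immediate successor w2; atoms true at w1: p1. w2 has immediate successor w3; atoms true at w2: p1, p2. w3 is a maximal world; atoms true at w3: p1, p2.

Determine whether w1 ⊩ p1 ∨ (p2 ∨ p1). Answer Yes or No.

Yes

w1 ⊩ p1 ∨ (p2 ∨ p1) via the disjunct p1.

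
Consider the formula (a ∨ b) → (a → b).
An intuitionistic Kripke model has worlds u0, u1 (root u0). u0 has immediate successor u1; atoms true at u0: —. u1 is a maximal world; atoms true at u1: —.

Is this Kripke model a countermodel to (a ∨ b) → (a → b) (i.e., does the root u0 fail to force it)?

u0 ⊩ (a ∨ b) → (a → b) vacuously: no world accessible from u0 forces the antecedent a ∨ b.
So the root u0 forces (a ∨ b) → (a → b); the model is not a countermodel.

No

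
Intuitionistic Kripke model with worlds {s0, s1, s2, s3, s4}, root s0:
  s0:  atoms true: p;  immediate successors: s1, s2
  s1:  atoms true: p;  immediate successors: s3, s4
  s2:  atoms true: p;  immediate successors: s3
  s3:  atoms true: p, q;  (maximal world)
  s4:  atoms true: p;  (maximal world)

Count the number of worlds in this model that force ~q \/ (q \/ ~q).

s0: does not force it — s0 ||-/- ~q \/ (q \/ ~q): neither disjunct is forced at s0.
s1: does not force it.
s2: does not force it.
s3: forces it.
s4: forces it.
Worlds forcing the formula: {s3, s4}.

2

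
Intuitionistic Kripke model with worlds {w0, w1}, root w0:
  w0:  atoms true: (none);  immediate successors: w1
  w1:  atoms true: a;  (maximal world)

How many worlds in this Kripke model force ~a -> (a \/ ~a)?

2

w0: forces it.
w1: forces it.
Worlds forcing the formula: {w0, w1}.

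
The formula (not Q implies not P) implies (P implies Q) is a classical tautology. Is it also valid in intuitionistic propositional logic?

This is the converse of contraposition, which is not intuitionistically valid.
A Kripke countermodel: worlds 0, 1; order generated by 0 <= 1; atoms true at each world — 0:{P}; 1:{P,Q}.
0 does not force (not Q implies not P) implies (P implies Q): already at 0 itself, 0 forces not Q implies not P but 0 does not force P implies Q.
0 does not force P implies Q: already at 0 itself, 0 forces P but 0 does not force Q.
0 lacks atom Q, so 0 does not force Q.
So the root 0 does not force the formula.

No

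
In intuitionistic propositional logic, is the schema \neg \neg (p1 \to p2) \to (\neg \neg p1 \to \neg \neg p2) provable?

Yes

This is the distribution of double negation over implication, which is intuitionistically derivable.
Assume \neg \neg (p1 \to p2) and \neg \neg p1; suppose \neg p2. Then p1 \to p2 would give \neg p1 (by contraposition), contradicting \neg \neg p1; so \neg (p1 \to p2), contradicting \neg \neg (p1 \to p2). Hence \neg \neg p2.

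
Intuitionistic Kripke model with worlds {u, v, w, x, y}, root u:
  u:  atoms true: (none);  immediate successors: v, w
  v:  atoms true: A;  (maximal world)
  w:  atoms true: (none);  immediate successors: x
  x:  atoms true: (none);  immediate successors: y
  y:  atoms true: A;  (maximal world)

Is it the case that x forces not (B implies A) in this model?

x does not force not (B implies A) since x is accessible from x and x forces B implies A.
x forces B implies A vacuously: no world accessible from x forces the antecedent B.

No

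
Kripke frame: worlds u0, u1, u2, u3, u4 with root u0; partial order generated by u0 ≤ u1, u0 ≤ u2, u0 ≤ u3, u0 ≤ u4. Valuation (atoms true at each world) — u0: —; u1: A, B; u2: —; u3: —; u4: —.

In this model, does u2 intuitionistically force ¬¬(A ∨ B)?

u2 ⊮ ¬¬(A ∨ B) since u2 is accessible from u2 and u2 ⊩ ¬(A ∨ B).
u2 ⊩ ¬(A ∨ B): no world accessible from u2 forces A ∨ B.

No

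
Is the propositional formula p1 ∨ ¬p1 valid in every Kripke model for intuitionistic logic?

This is the law of excluded middle, which is not intuitionistically valid.
A Kripke countermodel: worlds s0, s1; order generated by s0 ≤ s1; atoms true at each world — s0:{}; s1:{p1}.
s0 ⊮ p1 ∨ ¬p1: neither disjunct is forced at s0.
s0 lacks atom p1, so s0 ⊮ p1.
So the root s0 does not force the formula.

No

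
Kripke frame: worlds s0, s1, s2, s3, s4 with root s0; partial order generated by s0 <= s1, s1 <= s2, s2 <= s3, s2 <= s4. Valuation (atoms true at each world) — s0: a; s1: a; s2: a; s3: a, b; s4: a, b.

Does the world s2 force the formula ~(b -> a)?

s2 ||-/- ~(b -> a) since s2 is accessible from s2 and s2 ||- b -> a.
s2 ||- b -> a: every world accessible from s2 that forces b (namely s3, s4) also forces a.

No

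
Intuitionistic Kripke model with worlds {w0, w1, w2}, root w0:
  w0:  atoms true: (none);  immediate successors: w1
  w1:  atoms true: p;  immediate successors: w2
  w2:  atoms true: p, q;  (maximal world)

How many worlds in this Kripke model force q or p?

w0: does not force it — w0 does not force q or p: neither disjunct is forced at w0.
w1: forces it.
w2: forces it.
Worlds forcing the formula: {w1, w2}.

2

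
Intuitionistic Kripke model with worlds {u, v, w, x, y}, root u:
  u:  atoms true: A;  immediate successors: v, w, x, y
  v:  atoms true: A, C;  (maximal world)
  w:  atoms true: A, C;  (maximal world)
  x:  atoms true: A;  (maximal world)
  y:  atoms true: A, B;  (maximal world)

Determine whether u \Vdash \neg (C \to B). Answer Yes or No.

u \nVdash \neg (C \to B) since x is accessible from u and x \Vdash C \to B.
x \Vdash C \to B vacuously: no world accessible from x forces the antecedent C.

No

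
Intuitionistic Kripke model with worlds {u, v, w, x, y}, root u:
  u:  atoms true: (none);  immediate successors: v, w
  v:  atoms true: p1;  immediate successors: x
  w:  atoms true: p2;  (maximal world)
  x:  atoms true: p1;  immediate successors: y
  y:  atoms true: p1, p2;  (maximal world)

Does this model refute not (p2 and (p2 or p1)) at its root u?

Yes

u does not force not (p2 and (p2 or p1)) since w is accessible from u and w forces p2 and (p2 or p1).
w forces p2 and (p2 or p1) since w forces both conjuncts.
So the root u does not force not (p2 and (p2 or p1)); the model is a countermodel.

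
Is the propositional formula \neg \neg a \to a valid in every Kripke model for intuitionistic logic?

No

This is double-negation elimination, which is not intuitionistically valid.
A Kripke countermodel: worlds u, v; order generated by u \le v; atoms true at each world — u:{}; v:{a}.
u \nVdash \neg \neg a \to a: already at u itself, u \Vdash \neg \neg a but u \nVdash a.
u lacks atom a, so u \nVdash a.
So the root u does not force the formula.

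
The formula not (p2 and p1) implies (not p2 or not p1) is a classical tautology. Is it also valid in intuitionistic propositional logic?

This is the constructively invalid direction of De Morgan's law for conjunction, which is not intuitionistically valid.
A Kripke countermodel: worlds 0, 1, 2; order generated by 0 <= 1, 0 <= 2; atoms true at each world — 0:{}; 1:{p2}; 2:{p1}.
0 does not force not (p2 and p1) implies (not p2 or not p1): already at 0 itself, 0 forces not (p2 and p1) but 0 does not force not p2 or not p1.
0 does not force not p2 or not p1: neither disjunct is forced at 0.
0 does not force not p2 since 1 is accessible from 0 and 1 forces p2.
So the root 0 does not force the formula.

No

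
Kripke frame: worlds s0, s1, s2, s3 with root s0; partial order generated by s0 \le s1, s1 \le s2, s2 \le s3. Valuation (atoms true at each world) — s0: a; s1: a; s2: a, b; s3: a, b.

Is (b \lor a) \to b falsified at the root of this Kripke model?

Yes

s0 \nVdash (b \lor a) \to b: already at s0 itself, s0 \Vdash b \lor a but s0 \nVdash b.
s0 lacks atom b, so s0 \nVdash b.
So the root s0 does not force (b \lor a) \to b; the model is a countermodel.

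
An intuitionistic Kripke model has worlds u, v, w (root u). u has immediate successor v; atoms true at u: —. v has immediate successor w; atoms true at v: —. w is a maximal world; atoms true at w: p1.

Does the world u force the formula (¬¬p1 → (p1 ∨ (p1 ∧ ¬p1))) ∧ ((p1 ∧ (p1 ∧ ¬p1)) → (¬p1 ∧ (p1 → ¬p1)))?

u ⊮ (¬¬p1 → (p1 ∨ (p1 ∧ ¬p1))) ∧ ((p1 ∧ (p1 ∧ ¬p1)) → (¬p1 ∧ (p1 → ¬p1))) since u fails ¬¬p1 → (p1 ∨ (p1 ∧ ¬p1)).

No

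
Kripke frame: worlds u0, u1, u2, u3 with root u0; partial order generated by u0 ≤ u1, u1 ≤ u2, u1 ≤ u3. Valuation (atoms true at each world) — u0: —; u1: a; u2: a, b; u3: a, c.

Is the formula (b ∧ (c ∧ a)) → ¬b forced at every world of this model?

u0 ⊩ (b ∧ (c ∧ a)) → ¬b vacuously: no world accessible from u0 forces the antecedent b ∧ (c ∧ a).
Since the root u0 forces (b ∧ (c ∧ a)) → ¬b and forcing is persistent (monotone upward), every world forces it.

Yes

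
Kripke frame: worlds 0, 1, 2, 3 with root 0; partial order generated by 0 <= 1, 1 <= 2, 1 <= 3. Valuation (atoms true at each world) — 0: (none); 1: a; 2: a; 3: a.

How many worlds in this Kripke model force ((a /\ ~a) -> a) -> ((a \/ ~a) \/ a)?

0: does not force it — 0 ||-/- ((a /\ ~a) -> a) -> ((a \/ ~a) \/ a): already at 0 itself, 0 ||- (a /\ ~a) -> a but 0 ||-/- (a \/ ~a) \/ a.
1: forces it.
2: forces it.
3: forces it.
Worlds forcing the formula: {1, 2, 3}.

3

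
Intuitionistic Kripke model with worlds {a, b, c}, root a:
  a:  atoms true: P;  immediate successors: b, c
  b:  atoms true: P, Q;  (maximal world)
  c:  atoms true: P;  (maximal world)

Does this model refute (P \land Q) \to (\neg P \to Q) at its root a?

a \Vdash (P \land Q) \to (\neg P \to Q): every world accessible from a that forces P \land Q (namely b) also forces \neg P \to Q.
So the root a forces (P \land Q) \to (\neg P \to Q); the model is not a countermodel.

No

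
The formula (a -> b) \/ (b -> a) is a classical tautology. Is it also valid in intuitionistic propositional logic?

No

This is the Gödel–Dummett linearity axiom, which is not intuitionistically valid.
A Kripke countermodel: worlds w0, w1, w2; order generated by w0 <= w1, w0 <= w2; atoms true at each world — w0:{}; w1:{a}; w2:{b}.
w0 ||-/- (a -> b) \/ (b -> a): neither disjunct is forced at w0.
w0 ||-/- a -> b: at the accessible world w1, w1 ||- a but w1 ||-/- b.
w1 lacks atom b, so w1 ||-/- b.
So the root w0 does not force the formula.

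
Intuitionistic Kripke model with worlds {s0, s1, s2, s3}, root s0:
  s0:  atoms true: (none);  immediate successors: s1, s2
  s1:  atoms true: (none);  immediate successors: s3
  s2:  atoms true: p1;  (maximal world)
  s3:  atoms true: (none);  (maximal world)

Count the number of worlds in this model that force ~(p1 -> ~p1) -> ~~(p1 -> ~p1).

s0: does not force it — s0 ||-/- ~(p1 -> ~p1) -> ~~(p1 -> ~p1): at the accessible world s2, s2 ||- ~(p1 -> ~p1) but s2 ||-/- ~~(p1 -> ~p1).
s1: forces it.
s2: does not force it — s2 ||-/- ~(p1 -> ~p1) -> ~~(p1 -> ~p1): already at s2 itself, s2 ||- ~(p1 -> ~p1) but s2 ||-/- ~~(p1 -> ~p1).
s3: forces it.
Worlds forcing the formula: {s1, s3}.

2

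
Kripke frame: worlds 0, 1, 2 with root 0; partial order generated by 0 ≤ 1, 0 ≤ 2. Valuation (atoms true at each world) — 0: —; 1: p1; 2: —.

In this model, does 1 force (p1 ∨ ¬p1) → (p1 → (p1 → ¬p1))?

1 ⊮ (p1 ∨ ¬p1) → (p1 → (p1 → ¬p1)): already at 1 itself, 1 ⊩ p1 ∨ ¬p1 but 1 ⊮ p1 → (p1 → ¬p1).
1 ⊮ p1 → (p1 → ¬p1): already at 1 itself, 1 ⊩ p1 but 1 ⊮ p1 → ¬p1.
1 ⊮ p1 → ¬p1: already at 1 itself, 1 ⊩ p1 but 1 ⊮ ¬p1.
1 ⊮ ¬p1 since 1 is accessible from 1 and 1 ⊩ p1.

No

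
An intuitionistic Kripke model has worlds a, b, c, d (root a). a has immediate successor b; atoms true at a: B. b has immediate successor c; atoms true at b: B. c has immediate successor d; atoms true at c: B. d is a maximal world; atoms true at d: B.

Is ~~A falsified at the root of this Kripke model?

Yes

a ||-/- ~~A since a is accessible from a and a ||- ~A.
a ||- ~A: no world accessible from a forces A.
So the root a does not force ~~A; the model is a countermodel.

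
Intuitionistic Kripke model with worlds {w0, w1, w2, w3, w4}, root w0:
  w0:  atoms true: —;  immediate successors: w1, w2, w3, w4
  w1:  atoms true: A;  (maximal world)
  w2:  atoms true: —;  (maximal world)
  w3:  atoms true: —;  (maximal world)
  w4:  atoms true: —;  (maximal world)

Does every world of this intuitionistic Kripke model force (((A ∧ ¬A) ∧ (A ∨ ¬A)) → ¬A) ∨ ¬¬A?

w0 ⊩ (((A ∧ ¬A) ∧ (A ∨ ¬A)) → ¬A) ∨ ¬¬A via the disjunct ((A ∧ ¬A) ∧ (A ∨ ¬A)) → ¬A.
Since the root w0 forces (((A ∧ ¬A) ∧ (A ∨ ¬A)) → ¬A) ∨ ¬¬A and forcing is persistent (monotone upward), every world forces it.

Yes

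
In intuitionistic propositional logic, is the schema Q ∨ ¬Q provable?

No

This is the law of excluded middle, which is not intuitionistically valid.
A Kripke countermodel: worlds w0, w1; order generated by w0 ≤ w1; atoms true at each world — w0:{}; w1:{Q}.
w0 ⊮ Q ∨ ¬Q: neither disjunct is forced at w0.
w0 lacks atom Q, so w0 ⊮ Q.
So the root w0 does not force the formula.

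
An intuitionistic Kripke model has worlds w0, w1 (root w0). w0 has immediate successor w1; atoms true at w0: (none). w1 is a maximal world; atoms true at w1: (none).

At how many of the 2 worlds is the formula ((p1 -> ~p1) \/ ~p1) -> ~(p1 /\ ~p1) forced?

2

w0: forces it.
w1: forces it.
Worlds forcing the formula: {w0, w1}.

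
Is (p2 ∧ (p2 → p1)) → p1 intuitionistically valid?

Yes

This is modus ponens in implicational form, which is intuitionistically derivable.
If a world forces p2 and p2 → p1, then applying the implication at that world (which is accessible from itself) gives p1.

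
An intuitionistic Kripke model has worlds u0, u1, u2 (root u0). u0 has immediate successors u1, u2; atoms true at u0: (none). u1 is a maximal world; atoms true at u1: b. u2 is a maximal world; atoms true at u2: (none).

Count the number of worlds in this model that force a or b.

1

u0: does not force it — u0 does not force a or b: neither disjunct is forced at u0.
u1: forces it.
u2: does not force it — u2 does not force a or b: neither disjunct is forced at u2.
Worlds forcing the formula: {u1}.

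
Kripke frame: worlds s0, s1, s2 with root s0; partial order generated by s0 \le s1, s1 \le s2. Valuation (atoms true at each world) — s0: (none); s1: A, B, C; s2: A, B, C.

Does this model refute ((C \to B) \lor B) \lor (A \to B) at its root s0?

No

s0 \Vdash ((C \to B) \lor B) \lor (A \to B) via the disjunct (C \to B) \lor B.
So the root s0 forces ((C \to B) \lor B) \lor (A \to B); the model is not a countermodel.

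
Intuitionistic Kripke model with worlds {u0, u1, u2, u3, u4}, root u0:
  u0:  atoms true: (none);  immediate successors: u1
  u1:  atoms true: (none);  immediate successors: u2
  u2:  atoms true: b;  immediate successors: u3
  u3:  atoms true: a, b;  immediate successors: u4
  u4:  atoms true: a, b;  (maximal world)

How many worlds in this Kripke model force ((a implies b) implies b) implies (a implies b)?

u0: forces it.
u1: forces it.
u2: forces it.
u3: forces it.
u4: forces it.
Worlds forcing the formula: {u0, u1, u2, u3, u4}.

5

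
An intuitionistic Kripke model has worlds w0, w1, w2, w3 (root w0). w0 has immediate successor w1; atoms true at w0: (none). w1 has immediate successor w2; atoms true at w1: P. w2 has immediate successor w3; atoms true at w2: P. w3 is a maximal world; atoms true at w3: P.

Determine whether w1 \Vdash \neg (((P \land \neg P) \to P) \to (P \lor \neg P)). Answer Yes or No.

No

w1 \nVdash \neg (((P \land \neg P) \to P) \to (P \lor \neg P)) since w1 is accessible from w1 and w1 \Vdash ((P \land \neg P) \to P) \to (P \lor \neg P).
w1 \Vdash ((P \land \neg P) \to P) \to (P \lor \neg P): every world accessible from w1 that forces (P \land \neg P) \to P (namely w1, w2, w3) also forces P \lor \neg P.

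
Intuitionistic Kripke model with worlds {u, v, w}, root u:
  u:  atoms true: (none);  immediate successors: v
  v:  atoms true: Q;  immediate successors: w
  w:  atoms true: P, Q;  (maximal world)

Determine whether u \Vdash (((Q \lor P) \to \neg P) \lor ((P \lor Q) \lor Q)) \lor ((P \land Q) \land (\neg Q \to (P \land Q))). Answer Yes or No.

u \nVdash (((Q \lor P) \to \neg P) \lor ((P \lor Q) \lor Q)) \lor ((P \land Q) \land (\neg Q \to (P \land Q))): neither disjunct is forced at u.
u \nVdash ((Q \lor P) \to \neg P) \lor ((P \lor Q) \lor Q): neither disjunct is forced at u.
u \nVdash (Q \lor P) \to \neg P: at the accessible world v, v \Vdash Q \lor P but v \nVdash \neg P.
v \nVdash \neg P since w is accessible from v and w \Vdash P.

No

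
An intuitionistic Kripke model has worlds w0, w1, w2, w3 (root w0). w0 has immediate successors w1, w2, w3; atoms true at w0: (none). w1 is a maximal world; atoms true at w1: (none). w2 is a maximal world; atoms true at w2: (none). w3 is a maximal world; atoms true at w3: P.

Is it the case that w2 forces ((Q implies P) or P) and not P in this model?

w2 forces ((Q implies P) or P) and not P since w2 forces both conjuncts.

Yes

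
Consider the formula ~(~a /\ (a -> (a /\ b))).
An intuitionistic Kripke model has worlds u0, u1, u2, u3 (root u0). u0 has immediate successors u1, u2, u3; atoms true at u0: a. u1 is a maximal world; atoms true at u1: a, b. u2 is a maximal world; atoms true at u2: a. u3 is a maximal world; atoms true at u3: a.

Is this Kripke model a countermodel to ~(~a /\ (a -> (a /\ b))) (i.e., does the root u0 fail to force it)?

u0 ||- ~(~a /\ (a -> (a /\ b))): no world accessible from u0 forces ~a /\ (a -> (a /\ b)).
So the root u0 forces ~(~a /\ (a -> (a /\ b))); the model is not a countermodel.

No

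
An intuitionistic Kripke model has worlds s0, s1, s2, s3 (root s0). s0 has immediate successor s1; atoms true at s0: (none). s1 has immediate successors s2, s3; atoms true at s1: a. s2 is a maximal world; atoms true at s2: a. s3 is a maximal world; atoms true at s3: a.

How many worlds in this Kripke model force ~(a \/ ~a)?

0

s0: does not force it — s0 ||-/- ~(a \/ ~a) since s1 is accessible from s0 and s1 ||- a \/ ~a.
s1: does not force it.
s2: does not force it.
s3: does not force it.
Worlds forcing the formula: { }.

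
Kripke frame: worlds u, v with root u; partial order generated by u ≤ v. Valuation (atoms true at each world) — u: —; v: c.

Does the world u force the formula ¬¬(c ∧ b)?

u ⊮ ¬¬(c ∧ b) since u is accessible from u and u ⊩ ¬(c ∧ b).
u ⊩ ¬(c ∧ b): no world accessible from u forces c ∧ b.

No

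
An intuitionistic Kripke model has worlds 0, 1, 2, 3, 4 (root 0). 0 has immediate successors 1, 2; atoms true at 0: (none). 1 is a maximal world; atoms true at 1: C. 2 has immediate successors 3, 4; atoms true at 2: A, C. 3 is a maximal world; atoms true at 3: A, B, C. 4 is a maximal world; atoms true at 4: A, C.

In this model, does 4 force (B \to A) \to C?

Yes

4 \Vdash (B \to A) \to C: every world accessible from 4 that forces B \to A (namely 4) also forces C.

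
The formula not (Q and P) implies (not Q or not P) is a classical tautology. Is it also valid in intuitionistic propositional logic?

This is the constructively invalid direction of De Morgan's law for conjunction, which is not intuitionistically valid.
A Kripke countermodel: worlds w0, w1, w2; order generated by w0 <= w1, w0 <= w2; atoms true at each world — w0:{}; w1:{Q}; w2:{P}.
w0 does not force not (Q and P) implies (not Q or not P): already at w0 itself, w0 forces not (Q and P) but w0 does not force not Q or not P.
w0 does not force not Q or not P: neither disjunct is forced at w0.
w0 does not force not Q since w1 is accessible from w0 and w1 forces Q.
So the root w0 does not force the formula.

No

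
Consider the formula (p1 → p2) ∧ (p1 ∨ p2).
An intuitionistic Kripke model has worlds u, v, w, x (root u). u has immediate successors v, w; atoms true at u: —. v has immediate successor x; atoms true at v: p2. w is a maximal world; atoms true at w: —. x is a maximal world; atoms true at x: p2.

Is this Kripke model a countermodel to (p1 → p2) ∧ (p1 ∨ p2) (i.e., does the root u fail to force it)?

Yes

u ⊮ (p1 → p2) ∧ (p1 ∨ p2) since u fails p1 ∨ p2.
So the root u does not force (p1 → p2) ∧ (p1 ∨ p2); the model is a countermodel.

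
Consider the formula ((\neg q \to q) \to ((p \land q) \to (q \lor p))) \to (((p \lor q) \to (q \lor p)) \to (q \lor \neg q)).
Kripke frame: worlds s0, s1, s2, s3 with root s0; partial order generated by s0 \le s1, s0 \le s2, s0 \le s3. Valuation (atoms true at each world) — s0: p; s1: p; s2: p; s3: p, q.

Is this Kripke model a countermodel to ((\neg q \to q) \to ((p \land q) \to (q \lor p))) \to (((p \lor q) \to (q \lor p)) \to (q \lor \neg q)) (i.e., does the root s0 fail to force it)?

s0 \nVdash ((\neg q \to q) \to ((p \land q) \to (q \lor p))) \to (((p \lor q) \to (q \lor p)) \to (q \lor \neg q)): already at s0 itself, s0 \Vdash (\neg q \to q) \to ((p \land q) \to (q \lor p)) but s0 \nVdash ((p \lor q) \to (q \lor p)) \to (q \lor \neg q).
s0 \nVdash ((p \lor q) \to (q \lor p)) \to (q \lor \neg q): already at s0 itself, s0 \Vdash (p \lor q) \to (q \lor p) but s0 \nVdash q \lor \neg q.
s0 \nVdash q \lor \neg q: neither disjunct is forced at s0.
So the root s0 does not force ((\neg q \to q) \to ((p \land q) \to (q \lor p))) \to (((p \lor q) \to (q \lor p)) \to (q \lor \neg q)); the model is a countermodel.

Yes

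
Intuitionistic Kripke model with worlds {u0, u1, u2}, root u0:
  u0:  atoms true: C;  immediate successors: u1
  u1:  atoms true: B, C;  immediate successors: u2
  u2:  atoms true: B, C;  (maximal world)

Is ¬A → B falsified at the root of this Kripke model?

u0 ⊮ ¬A → B: already at u0 itself, u0 ⊩ ¬A but u0 ⊮ B.
u0 lacks atom B, so u0 ⊮ B.
So the root u0 does not force ¬A → B; the model is a countermodel.

Yes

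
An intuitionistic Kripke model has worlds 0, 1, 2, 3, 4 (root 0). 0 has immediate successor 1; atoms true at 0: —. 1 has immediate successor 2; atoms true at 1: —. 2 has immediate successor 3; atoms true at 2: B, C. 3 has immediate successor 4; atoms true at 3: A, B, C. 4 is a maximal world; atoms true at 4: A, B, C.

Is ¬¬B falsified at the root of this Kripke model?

No

0 ⊩ ¬¬B: no world accessible from 0 forces ¬B.
So the root 0 forces ¬¬B; the model is not a countermodel.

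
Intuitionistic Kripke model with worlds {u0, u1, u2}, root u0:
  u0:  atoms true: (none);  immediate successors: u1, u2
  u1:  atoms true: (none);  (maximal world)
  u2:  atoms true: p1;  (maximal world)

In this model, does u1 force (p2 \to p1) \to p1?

No

u1 \nVdash (p2 \to p1) \to p1: already at u1 itself, u1 \Vdash p2 \to p1 but u1 \nVdash p1.
u1 lacks atom p1, so u1 \nVdash p1.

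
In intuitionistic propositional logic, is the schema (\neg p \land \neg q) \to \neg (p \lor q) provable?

This is a constructively valid De Morgan direction (conjunction of negations to negated disjunction), which is intuitionistically derivable.
If both \neg p and \neg q hold at a world, no accessible world forces p or forces q, so none forces p \lor q.

Yes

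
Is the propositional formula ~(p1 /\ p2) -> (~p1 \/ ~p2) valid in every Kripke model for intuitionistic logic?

No

This is the constructively invalid direction of De Morgan's law for conjunction, which is not intuitionistically valid.
A Kripke countermodel: worlds a, b, c; order generated by a <= b, a <= c; atoms true at each world — a:{}; b:{p1}; c:{p2}.
a ||-/- ~(p1 /\ p2) -> (~p1 \/ ~p2): already at a itself, a ||- ~(p1 /\ p2) but a ||-/- ~p1 \/ ~p2.
a ||-/- ~p1 \/ ~p2: neither disjunct is forced at a.
a ||-/- ~p1 since b is accessible from a and b ||- p1.
So the root a does not force the formula.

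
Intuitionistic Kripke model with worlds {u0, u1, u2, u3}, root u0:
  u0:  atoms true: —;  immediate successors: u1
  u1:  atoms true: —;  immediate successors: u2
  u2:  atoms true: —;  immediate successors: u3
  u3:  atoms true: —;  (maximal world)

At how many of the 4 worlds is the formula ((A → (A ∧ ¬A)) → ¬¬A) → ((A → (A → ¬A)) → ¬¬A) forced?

u0: forces it.
u1: forces it.
u2: forces it.
u3: forces it.
Worlds forcing the formula: {u0, u1, u2, u3}.

4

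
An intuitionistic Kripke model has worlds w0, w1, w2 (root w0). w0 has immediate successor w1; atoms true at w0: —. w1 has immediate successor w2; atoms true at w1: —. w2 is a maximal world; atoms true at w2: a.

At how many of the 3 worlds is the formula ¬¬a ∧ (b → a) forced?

w0: forces it.
w1: forces it.
w2: forces it.
Worlds forcing the formula: {w0, w1, w2}.

3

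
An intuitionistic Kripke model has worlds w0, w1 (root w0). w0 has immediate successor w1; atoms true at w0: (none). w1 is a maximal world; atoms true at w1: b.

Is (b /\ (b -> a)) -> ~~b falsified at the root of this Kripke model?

No

w0 ||- (b /\ (b -> a)) -> ~~b vacuously: no world accessible from w0 forces the antecedent b /\ (b -> a).
So the root w0 forces (b /\ (b -> a)) -> ~~b; the model is not a countermodel.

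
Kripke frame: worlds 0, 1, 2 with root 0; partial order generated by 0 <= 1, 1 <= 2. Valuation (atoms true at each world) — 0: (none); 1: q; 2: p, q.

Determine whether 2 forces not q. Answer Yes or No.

2 does not force not q since 2 is accessible from 2 and 2 forces q.

No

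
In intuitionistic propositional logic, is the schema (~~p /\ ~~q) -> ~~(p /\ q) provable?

This is the distribution of double negation over conjunction, which is intuitionistically derivable.
Assume ~~p, ~~q, and ~(p /\ q). From p we'd get ~q (since p /\ q is refuted), contradicting ~~q; so ~p, contradicting ~~p.

Yes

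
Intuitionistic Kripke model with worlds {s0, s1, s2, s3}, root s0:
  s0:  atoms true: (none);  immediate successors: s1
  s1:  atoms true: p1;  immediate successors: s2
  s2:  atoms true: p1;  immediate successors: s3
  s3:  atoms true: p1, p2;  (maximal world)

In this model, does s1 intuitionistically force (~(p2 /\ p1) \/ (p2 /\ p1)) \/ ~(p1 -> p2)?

s1 ||-/- (~(p2 /\ p1) \/ (p2 /\ p1)) \/ ~(p1 -> p2): neither disjunct is forced at s1.
s1 ||-/- ~(p2 /\ p1) \/ (p2 /\ p1): neither disjunct is forced at s1.
s1 ||-/- ~(p2 /\ p1) since s3 is accessible from s1 and s3 ||- p2 /\ p1.
s3 ||- p2 /\ p1 since s3 forces both conjuncts.

No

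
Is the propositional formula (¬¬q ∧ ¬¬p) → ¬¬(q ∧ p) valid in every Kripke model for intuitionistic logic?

Yes

This is the distribution of double negation over conjunction, which is intuitionistically derivable.
Assume ¬¬q, ¬¬p, and ¬(q ∧ p). From q we'd get ¬p (since q ∧ p is refuted), contradicting ¬¬p; so ¬q, contradicting ¬¬q.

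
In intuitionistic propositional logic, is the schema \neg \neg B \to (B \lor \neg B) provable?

No

This is a variant of double-negation elimination (deriving excluded middle from double negation), which is not intuitionistically valid.
A Kripke countermodel: worlds a, b; order generated by a \le b; atoms true at each world — a:{}; b:{B}.
a \nVdash \neg \neg B \to (B \lor \neg B): already at a itself, a \Vdash \neg \neg B but a \nVdash B \lor \neg B.
a \nVdash B \lor \neg B: neither disjunct is forced at a.
a lacks atom B, so a \nVdash B.
So the root a does not force the formula.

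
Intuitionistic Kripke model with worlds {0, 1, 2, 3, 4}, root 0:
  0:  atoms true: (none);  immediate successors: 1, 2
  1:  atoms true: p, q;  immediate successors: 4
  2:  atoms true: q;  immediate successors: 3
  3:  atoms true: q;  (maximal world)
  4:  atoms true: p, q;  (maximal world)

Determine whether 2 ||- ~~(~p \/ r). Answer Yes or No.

2 ||- ~~(~p \/ r): no world accessible from 2 forces ~(~p \/ r).

Yes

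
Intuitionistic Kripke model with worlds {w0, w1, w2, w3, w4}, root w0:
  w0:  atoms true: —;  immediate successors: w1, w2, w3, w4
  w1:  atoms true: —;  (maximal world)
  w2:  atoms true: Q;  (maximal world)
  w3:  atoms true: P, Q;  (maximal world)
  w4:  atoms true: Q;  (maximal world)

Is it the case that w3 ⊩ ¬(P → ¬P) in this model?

w3 ⊩ ¬(P → ¬P): no world accessible from w3 forces P → ¬P.

Yes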